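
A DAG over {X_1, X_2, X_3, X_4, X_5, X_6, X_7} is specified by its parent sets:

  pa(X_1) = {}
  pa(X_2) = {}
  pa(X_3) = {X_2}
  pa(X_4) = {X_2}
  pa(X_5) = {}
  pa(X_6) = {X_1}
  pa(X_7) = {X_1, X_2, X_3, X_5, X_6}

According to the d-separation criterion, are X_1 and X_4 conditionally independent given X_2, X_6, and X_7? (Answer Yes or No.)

Yes

We examine all 4 paths between X_1 and X_4:
Path 1: X_1 → X_7 ← X_2 → X_4
  X_2 is a fork here and X_2 is conditioned on, so the path is blocked at X_2.
Path 2: X_1 → X_7 ← X_3 ← X_2 → X_4
  X_2 is a fork here and X_2 is conditioned on, so the path is blocked at X_2.
Path 3: X_1 → X_6 → X_7 ← X_2 → X_4
  X_6 is a chain here and X_6 is conditioned on, so the path is blocked at X_6.
Path 4: X_1 → X_6 → X_7 ← X_3 ← X_2 → X_4
  X_6 is a chain here and X_6 is conditioned on, so the path is blocked at X_6.
Since every path is blocked, d-separation holds.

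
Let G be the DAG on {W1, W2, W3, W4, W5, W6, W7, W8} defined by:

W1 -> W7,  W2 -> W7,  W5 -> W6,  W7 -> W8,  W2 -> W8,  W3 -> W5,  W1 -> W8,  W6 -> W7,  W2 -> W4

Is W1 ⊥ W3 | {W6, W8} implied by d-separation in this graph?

Enumerating the 3 paths from W1 to W3 and testing each for blocking by {W6, W8}:
  1. W1 → W7 ← W6 ← W5 ← W3 — W7:collider[open]; W6:chain[blocks]; W5:chain[open] ⇒ blocked
  2. W1 → W8 ← W7 ← W6 ← W5 ← W3 — W8:collider[open]; W7:chain[open]; W6:chain[blocks]; W5:chain[open] ⇒ blocked
  3. W1 → W8 ← W2 → W7 ← W6 ← W5 ← W3 — W8:collider[open]; W2:fork[open]; W7:collider[open]; W6:chain[blocks]; W5:chain[open] ⇒ blocked
Since every path is blocked, d-separation holds.

Yes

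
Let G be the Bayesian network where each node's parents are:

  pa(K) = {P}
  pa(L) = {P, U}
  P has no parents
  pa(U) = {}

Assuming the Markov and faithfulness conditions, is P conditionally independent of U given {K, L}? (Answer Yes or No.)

No

Only one path connects P and U:
  1. P → L ← U — L:collider[open] ⇒ active
At least one path is unblocked, so d-separation fails.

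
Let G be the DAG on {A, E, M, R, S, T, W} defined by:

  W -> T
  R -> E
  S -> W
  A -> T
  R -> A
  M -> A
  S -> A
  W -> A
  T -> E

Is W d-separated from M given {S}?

Enumerating the 4 paths from W to M and testing each for blocking by {S}:
Path 1: W → T → E ← R → A ← M
  E is a collider here and neither E nor any of its descendants is conditioned on, so the collider stays closed — the path is blocked at E.
Path 2: W → T ← A ← M
  T is a collider here and neither T nor any of its descendants is conditioned on, so the collider stays closed — the path is blocked at T.
Path 3: W ← S → A ← M
  S is a fork here and S is conditioned on, so the path is blocked at S.
Path 4: W → A ← M
  A is a collider here and neither A nor any of its descendants is conditioned on, so the collider stays closed — the path is blocked at A.
All paths are blocked; W ⊥ M | {S} holds.

Yes — W and M are d-separated given {S}.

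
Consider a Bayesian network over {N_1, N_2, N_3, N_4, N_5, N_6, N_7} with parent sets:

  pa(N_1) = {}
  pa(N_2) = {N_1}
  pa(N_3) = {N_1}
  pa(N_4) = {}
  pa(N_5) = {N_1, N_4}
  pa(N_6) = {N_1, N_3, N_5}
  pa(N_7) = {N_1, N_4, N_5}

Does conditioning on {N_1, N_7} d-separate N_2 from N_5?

Enumerating the 5 paths from N_2 to N_5 and testing each for blocking by {N_1, N_7}:
  1. N_2 ← N_1 → N_6 ← N_5 — N_1:fork[blocks]; N_6:collider[blocks] ⇒ blocked
  2. N_2 ← N_1 → N_3 → N_6 ← N_5 — N_1:fork[blocks]; N_3:chain[open]; N_6:collider[blocks] ⇒ blocked
  3. N_2 ← N_1 → N_5 — N_1:fork[blocks] ⇒ blocked
  4. N_2 ← N_1 → N_7 ← N_4 → N_5 — N_1:fork[blocks]; N_7:collider[open]; N_4:fork[open] ⇒ blocked
  5. N_2 ← N_1 → N_7 ← N_5 — N_1:fork[blocks]; N_7:collider[open] ⇒ blocked
All paths are blocked; N_2 ⊥ N_5 | {N_1, N_7} holds.

Yes — N_2 and N_5 are d-separated given {N_1, N_7}.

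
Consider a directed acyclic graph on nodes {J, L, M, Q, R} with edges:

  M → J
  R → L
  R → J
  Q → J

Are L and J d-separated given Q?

No — L and J are not d-separated given {Q}.

Only one path connects L and J:
  1. L ← R → J — R:fork[open] ⇒ active
At least one path is unblocked, so d-separation fails.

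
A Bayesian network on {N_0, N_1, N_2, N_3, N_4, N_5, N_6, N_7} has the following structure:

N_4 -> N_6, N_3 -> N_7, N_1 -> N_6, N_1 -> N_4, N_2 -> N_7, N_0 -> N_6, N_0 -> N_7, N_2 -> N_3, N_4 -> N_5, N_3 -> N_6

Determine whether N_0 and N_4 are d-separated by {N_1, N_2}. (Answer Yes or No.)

Enumerating the 6 paths from N_0 to N_4 and testing each for blocking by {N_1, N_2}:
  1. N_0 → N_7 ← N_2 → N_3 → N_6 ← N_1 → N_4 — N_7:collider[blocks]; N_2:fork[blocks]; N_3:chain[open]; N_6:collider[blocks]; N_1:fork[blocks] ⇒ blocked
  2. N_0 → N_7 ← N_2 → N_3 → N_6 ← N_4 — N_7:collider[blocks]; N_2:fork[blocks]; N_3:chain[open]; N_6:collider[blocks] ⇒ blocked
  3. N_0 → N_7 ← N_3 → N_6 ← N_1 → N_4 — N_7:collider[blocks]; N_3:fork[open]; N_6:collider[blocks]; N_1:fork[blocks] ⇒ blocked
  4. N_0 → N_7 ← N_3 → N_6 ← N_4 — N_7:collider[blocks]; N_3:fork[open]; N_6:collider[blocks] ⇒ blocked
  5. N_0 → N_6 ← N_1 → N_4 — N_6:collider[blocks]; N_1:fork[blocks] ⇒ blocked
  6. N_0 → N_6 ← N_4 — N_6:collider[blocks] ⇒ blocked
All paths are blocked; N_0 ⊥ N_4 | {N_1, N_2} holds.

Yes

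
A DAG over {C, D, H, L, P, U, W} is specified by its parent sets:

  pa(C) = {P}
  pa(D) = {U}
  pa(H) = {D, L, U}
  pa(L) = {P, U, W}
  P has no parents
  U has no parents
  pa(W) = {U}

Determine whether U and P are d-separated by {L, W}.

No

There are 4 undirected paths between U and P; checking each against the conditioning set {L, W}:
  1. U → H ← L ← P — H:collider[blocks]; L:chain[blocks] ⇒ blocked
  2. U → L ← P — L:collider[open] ⇒ active
  3. U → W → L ← P — W:chain[blocks]; L:collider[open] ⇒ blocked
  4. U → D → H ← L ← P — D:chain[open]; H:collider[blocks]; L:chain[blocks] ⇒ blocked
Because an active path exists, U and P are not d-separated.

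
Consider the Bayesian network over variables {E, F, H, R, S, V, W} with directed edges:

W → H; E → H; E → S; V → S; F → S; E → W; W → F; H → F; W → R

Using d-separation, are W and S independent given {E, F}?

Yes — W and S are d-separated given {E, F}.

6 paths connect W and S; each must be blocked for d-separation to hold:
Path 1: W ← E → S
  E is a fork here and E is conditioned on, so the path is blocked at E.
Path 2: W ← E → H → F → S
  E is a fork here and E is conditioned on, so the path is blocked at E.
Path 3: W → F → S
  F is a chain here and F is conditioned on, so the path is blocked at F.
Path 4: W → F ← H ← E → S
  E is a fork here and E is conditioned on, so the path is blocked at E.
Path 5: W → H ← E → S
  E is a fork here and E is conditioned on, so the path is blocked at E.
Path 6: W → H → F → S
  F is a chain here and F is conditioned on, so the path is blocked at F.
All paths are blocked; W ⊥ S | {E, F} holds.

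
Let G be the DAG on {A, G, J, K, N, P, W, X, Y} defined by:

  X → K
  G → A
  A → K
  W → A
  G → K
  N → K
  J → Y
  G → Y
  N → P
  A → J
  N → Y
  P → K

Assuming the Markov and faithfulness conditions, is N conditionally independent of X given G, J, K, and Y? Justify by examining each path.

Enumerating the 6 paths from N to X and testing each for blocking by {G, J, K, Y}:
  1. N → Y ← J ← A ← G → K ← X — Y:collider[open]; J:chain[blocks]; A:chain[open]; G:fork[blocks]; K:collider[open] ⇒ blocked
  2. N → Y ← J ← A → K ← X — Y:collider[open]; J:chain[blocks]; A:fork[open]; K:collider[open] ⇒ blocked
  3. N → Y ← G → A → K ← X — Y:collider[open]; G:fork[blocks]; A:chain[open]; K:collider[open] ⇒ blocked
  4. N → Y ← G → K ← X — Y:collider[open]; G:fork[blocks]; K:collider[open] ⇒ blocked
  5. N → P → K ← X — P:chain[open]; K:collider[open] ⇒ active
  6. N → K ← X — K:collider[open] ⇒ active
Because an active path exists, N and X are not d-separated.

No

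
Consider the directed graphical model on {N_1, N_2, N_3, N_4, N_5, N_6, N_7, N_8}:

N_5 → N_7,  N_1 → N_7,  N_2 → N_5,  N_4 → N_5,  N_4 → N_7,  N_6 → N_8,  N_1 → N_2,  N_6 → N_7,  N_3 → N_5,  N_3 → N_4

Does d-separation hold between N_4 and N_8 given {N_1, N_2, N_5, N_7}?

There are 5 undirected paths between N_4 and N_8; checking each against the conditioning set {N_1, N_2, N_5, N_7}:
Path 1: N_4 ← N_3 → N_5 ← N_2 ← N_1 → N_7 ← N_6 → N_8
  N_2 is a chain here and N_2 is conditioned on, so the path is blocked at N_2.
Path 2: N_4 ← N_3 → N_5 → N_7 ← N_6 → N_8
  N_5 is a chain here and N_5 is conditioned on, so the path is blocked at N_5.
Path 3: N_4 → N_5 ← N_2 ← N_1 → N_7 ← N_6 → N_8
  N_2 is a chain here and N_2 is conditioned on, so the path is blocked at N_2.
Path 4: N_4 → N_5 → N_7 ← N_6 → N_8
  N_5 is a chain here and N_5 is conditioned on, so the path is blocked at N_5.
Path 5: N_4 → N_7 ← N_6 → N_8
  N_7 is a collider and N_7 is conditioned on, which opens it; N_6 is a fork and N_6 is not conditioned on — no node blocks this path, so it is active.
Since the path N_4 → N_7 ← N_6 → N_8 is active, N_4 and N_8 are not d-separated given {N_1, N_2, N_5, N_7}.

No — N_4 and N_8 are not d-separated given {N_1, N_2, N_5, N_7}.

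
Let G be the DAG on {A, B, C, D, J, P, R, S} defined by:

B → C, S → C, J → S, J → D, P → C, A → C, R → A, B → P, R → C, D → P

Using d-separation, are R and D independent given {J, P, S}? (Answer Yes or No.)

Yes

We examine all 6 paths between R and D:
  1. R → A → C ← P ← D — A:chain[open]; C:collider[blocks]; P:chain[blocks] ⇒ blocked
  2. R → A → C ← B → P ← D — A:chain[open]; C:collider[blocks]; B:fork[open]; P:collider[open] ⇒ blocked
  3. R → A → C ← S ← J → D — A:chain[open]; C:collider[blocks]; S:chain[blocks]; J:fork[blocks] ⇒ blocked
  4. R → C ← P ← D — C:collider[blocks]; P:chain[blocks] ⇒ blocked
  5. R → C ← B → P ← D — C:collider[blocks]; B:fork[open]; P:collider[open] ⇒ blocked
  6. R → C ← S ← J → D — C:collider[blocks]; S:chain[blocks]; J:fork[blocks] ⇒ blocked
Since every path is blocked, d-separation holds.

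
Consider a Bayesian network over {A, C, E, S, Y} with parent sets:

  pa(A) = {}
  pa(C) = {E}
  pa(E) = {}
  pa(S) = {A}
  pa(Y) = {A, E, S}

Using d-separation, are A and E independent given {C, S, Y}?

2 paths connect A and E; each must be blocked for d-separation to hold:
Path 1: A → Y ← E
  Y is a collider and Y is conditioned on, which opens it — no node blocks this path, so it is active.
Path 2: A → S → Y ← E
  S is a chain here and S is conditioned on, so the path is blocked at S.
At least one path is unblocked, so d-separation fails.

No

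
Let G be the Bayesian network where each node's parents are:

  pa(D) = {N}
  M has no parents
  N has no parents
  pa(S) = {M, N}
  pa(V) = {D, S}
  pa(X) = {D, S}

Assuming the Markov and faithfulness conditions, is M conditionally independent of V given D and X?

No — M and V are not d-separated given {D, X}.

Enumerating the 3 paths from M to V and testing each for blocking by {D, X}:
  1. M → S → X ← D → V — S:chain[open]; X:collider[open]; D:fork[blocks] ⇒ blocked
  2. M → S ← N → D → V — S:collider[open]; N:fork[open]; D:chain[blocks] ⇒ blocked
  3. M → S → V — S:chain[open] ⇒ active
Since the path M → S → V is active, M and V are not d-separated given {D, X}.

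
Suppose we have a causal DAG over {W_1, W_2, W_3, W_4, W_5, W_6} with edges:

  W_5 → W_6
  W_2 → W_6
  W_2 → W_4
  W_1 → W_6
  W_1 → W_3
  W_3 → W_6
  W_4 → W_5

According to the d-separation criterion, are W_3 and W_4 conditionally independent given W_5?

Yes

4 paths connect W_3 and W_4; each must be blocked for d-separation to hold:
  1. W_3 ← W_1 → W_6 ← W_2 → W_4 — W_1:fork[open]; W_6:collider[blocks]; W_2:fork[open] ⇒ blocked
  2. W_3 ← W_1 → W_6 ← W_5 ← W_4 — W_1:fork[open]; W_6:collider[blocks]; W_5:chain[blocks] ⇒ blocked
  3. W_3 → W_6 ← W_2 → W_4 — W_6:collider[blocks]; W_2:fork[open] ⇒ blocked
  4. W_3 → W_6 ← W_5 ← W_4 — W_6:collider[blocks]; W_5:chain[blocks] ⇒ blocked
All paths are blocked; W_3 ⊥ W_4 | {W_5} holds.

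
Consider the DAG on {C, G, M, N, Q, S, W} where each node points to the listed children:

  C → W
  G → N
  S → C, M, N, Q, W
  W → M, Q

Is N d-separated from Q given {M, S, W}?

Yes — N and Q are d-separated given {M, S, W}.

4 paths connect N and Q; each must be blocked for d-separation to hold:
Path 1: N ← S → W → Q
  S is a fork here and S is conditioned on, so the path is blocked at S.
Path 2: N ← S → C → W → Q
  S is a fork here and S is conditioned on, so the path is blocked at S.
Path 3: N ← S → M ← W → Q
  S is a fork here and S is conditioned on, so the path is blocked at S.
Path 4: N ← S → Q
  S is a fork here and S is conditioned on, so the path is blocked at S.
Every path is blocked, so N and Q are d-separated given {M, S, W}.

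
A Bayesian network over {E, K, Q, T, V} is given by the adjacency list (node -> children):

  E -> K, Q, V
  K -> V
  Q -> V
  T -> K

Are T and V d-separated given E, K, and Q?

There are 3 undirected paths between T and V; checking each against the conditioning set {E, K, Q}:
Path 1: T → K ← E → Q → V
  E is a fork here and E is conditioned on, so the path is blocked at E.
Path 2: T → K ← E → V
  E is a fork here and E is conditioned on, so the path is blocked at E.
Path 3: T → K → V
  K is a chain here and K is conditioned on, so the path is blocked at K.
Since every path is blocked, d-separation holds.

Yes — T and V are d-separated given {E, K, Q}.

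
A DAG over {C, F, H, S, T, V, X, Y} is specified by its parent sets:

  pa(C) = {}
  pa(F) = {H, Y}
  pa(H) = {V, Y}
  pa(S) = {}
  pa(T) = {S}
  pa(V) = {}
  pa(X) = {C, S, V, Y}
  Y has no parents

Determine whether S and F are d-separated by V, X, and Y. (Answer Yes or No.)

There are 4 undirected paths between S and F; checking each against the conditioning set {V, X, Y}:
  1. S → X ← V → H ← Y → F — X:collider[open]; V:fork[blocks]; H:collider[blocks]; Y:fork[blocks] ⇒ blocked
  2. S → X ← V → H → F — X:collider[open]; V:fork[blocks]; H:chain[open] ⇒ blocked
  3. S → X ← Y → F — X:collider[open]; Y:fork[blocks] ⇒ blocked
  4. S → X ← Y → H → F — X:collider[open]; Y:fork[blocks]; H:chain[open] ⇒ blocked
Every path is blocked, so S and F are d-separated given {V, X, Y}.

Yes — S and F are d-separated given {V, X, Y}.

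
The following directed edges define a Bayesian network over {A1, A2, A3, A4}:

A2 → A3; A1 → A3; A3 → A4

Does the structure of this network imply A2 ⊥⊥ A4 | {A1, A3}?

Yes

There is one path between A2 and A4:
Path 1: A2 → A3 → A4
  A3 is a chain here and A3 is conditioned on, so the path is blocked at A3.
Every path is blocked, so A2 and A4 are d-separated given {A1, A3}.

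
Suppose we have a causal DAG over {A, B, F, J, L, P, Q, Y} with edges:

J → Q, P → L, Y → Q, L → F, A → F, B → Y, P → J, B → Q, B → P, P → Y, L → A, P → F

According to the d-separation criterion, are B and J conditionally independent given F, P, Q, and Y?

Enumerating the 6 paths from B to J and testing each for blocking by {F, P, Q, Y}:
Path 1: B → Y ← P → J
  P is a fork here and P is conditioned on, so the path is blocked at P.
Path 2: B → Y → Q ← J
  Y is a chain here and Y is conditioned on, so the path is blocked at Y.
Path 3: B → P → Y → Q ← J
  P is a chain here and P is conditioned on, so the path is blocked at P.
Path 4: B → P → J
  P is a chain here and P is conditioned on, so the path is blocked at P.
Path 5: B → Q ← Y ← P → J
  Y is a chain here and Y is conditioned on, so the path is blocked at Y.
Path 6: B → Q ← J
  Q is a collider and Q is conditioned on, which opens it — no node blocks this path, so it is active.
Because an active path exists, B and J are not d-separated.

No — B and J are not d-separated given {F, P, Q, Y}.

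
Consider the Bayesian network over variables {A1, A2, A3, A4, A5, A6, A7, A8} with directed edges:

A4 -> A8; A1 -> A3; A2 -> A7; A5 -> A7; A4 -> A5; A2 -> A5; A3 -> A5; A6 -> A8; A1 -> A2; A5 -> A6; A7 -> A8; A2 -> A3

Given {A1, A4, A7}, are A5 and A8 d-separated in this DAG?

We examine all 6 paths between A5 and A8:
Path 1: A5 ← A3 ← A2 → A7 → A8
  A7 is a chain here and A7 is conditioned on, so the path is blocked at A7.
Path 2: A5 ← A3 ← A1 → A2 → A7 → A8
  A1 is a fork here and A1 is conditioned on, so the path is blocked at A1.
Path 3: A5 ← A2 → A7 → A8
  A7 is a chain here and A7 is conditioned on, so the path is blocked at A7.
Path 4: A5 → A6 → A8
  A6 is a chain and A6 is not conditioned on — no node blocks this path, so it is active.
Path 5: A5 ← A4 → A8
  A4 is a fork here and A4 is conditioned on, so the path is blocked at A4.
Path 6: A5 → A7 → A8
  A7 is a chain here and A7 is conditioned on, so the path is blocked at A7.
Since the path A5 → A6 → A8 is active, A5 and A8 are not d-separated given {A1, A4, A7}.

No — A5 and A8 are not d-separated given {A1, A4, A7}.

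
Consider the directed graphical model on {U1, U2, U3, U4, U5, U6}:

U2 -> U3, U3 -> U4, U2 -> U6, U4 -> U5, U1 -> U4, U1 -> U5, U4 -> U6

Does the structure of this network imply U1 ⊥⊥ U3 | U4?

4 paths connect U1 and U3; each must be blocked for d-separation to hold:
  1. U1 → U4 → U6 ← U2 → U3 — U4:chain[blocks]; U6:collider[blocks]; U2:fork[open] ⇒ blocked
  2. U1 → U4 ← U3 — U4:collider[open] ⇒ active
  3. U1 → U5 ← U4 → U6 ← U2 → U3 — U5:collider[blocks]; U4:fork[blocks]; U6:collider[blocks]; U2:fork[open] ⇒ blocked
  4. U1 → U5 ← U4 ← U3 — U5:collider[blocks]; U4:chain[blocks] ⇒ blocked
At least one path is unblocked, so d-separation fails.

No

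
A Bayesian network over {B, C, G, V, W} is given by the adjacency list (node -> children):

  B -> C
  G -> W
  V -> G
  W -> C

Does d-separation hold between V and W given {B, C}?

No

The only undirected path from V to W is:
Path 1: V → G → W
  G is a chain and G is not conditioned on — no node blocks this path, so it is active.
Because an active path exists, V and W are not d-separated.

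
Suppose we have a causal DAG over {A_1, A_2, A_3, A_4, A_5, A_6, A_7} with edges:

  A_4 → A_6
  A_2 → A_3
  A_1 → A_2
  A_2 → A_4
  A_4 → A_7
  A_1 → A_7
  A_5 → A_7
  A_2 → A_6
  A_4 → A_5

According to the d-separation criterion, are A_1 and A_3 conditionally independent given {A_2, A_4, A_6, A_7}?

5 paths connect A_1 and A_3; each must be blocked for d-separation to hold:
Path 1: A_1 → A_7 ← A_4 → A_6 ← A_2 → A_3
  A_4 is a fork here and A_4 is conditioned on, so the path is blocked at A_4.
Path 2: A_1 → A_7 ← A_4 ← A_2 → A_3
  A_4 is a chain here and A_4 is conditioned on, so the path is blocked at A_4.
Path 3: A_1 → A_7 ← A_5 ← A_4 → A_6 ← A_2 → A_3
  A_4 is a fork here and A_4 is conditioned on, so the path is blocked at A_4.
Path 4: A_1 → A_7 ← A_5 ← A_4 ← A_2 → A_3
  A_4 is a chain here and A_4 is conditioned on, so the path is blocked at A_4.
Path 5: A_1 → A_2 → A_3
  A_2 is a chain here and A_2 is conditioned on, so the path is blocked at A_2.
All paths are blocked; A_1 ⊥ A_3 | {A_2, A_4, A_6, A_7} holds.

Yes — A_1 and A_3 are d-separated given {A_2, A_4, A_6, A_7}.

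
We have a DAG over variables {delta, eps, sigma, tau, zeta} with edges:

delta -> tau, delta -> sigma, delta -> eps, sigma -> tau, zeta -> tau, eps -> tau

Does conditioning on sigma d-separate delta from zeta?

Yes

There are 3 undirected paths between delta and zeta; checking each against the conditioning set {sigma}:
Path 1: delta → eps → tau ← zeta
  tau is a collider here and neither tau nor any of its descendants is conditioned on, so the collider stays closed — the path is blocked at tau.
Path 2: delta → sigma → tau ← zeta
  sigma is a chain here and sigma is conditioned on, so the path is blocked at sigma.
Path 3: delta → tau ← zeta
  tau is a collider here and neither tau nor any of its descendants is conditioned on, so the collider stays closed — the path is blocked at tau.
All paths are blocked; delta ⊥ zeta | {sigma} holds.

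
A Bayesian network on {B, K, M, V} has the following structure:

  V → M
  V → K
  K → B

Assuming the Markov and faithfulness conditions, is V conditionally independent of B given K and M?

The only undirected path from V to B is:
Path 1: V → K → B
  K is a chain here and K is conditioned on, so the path is blocked at K.
Every path is blocked, so V and B are d-separated given {K, M}.

Yes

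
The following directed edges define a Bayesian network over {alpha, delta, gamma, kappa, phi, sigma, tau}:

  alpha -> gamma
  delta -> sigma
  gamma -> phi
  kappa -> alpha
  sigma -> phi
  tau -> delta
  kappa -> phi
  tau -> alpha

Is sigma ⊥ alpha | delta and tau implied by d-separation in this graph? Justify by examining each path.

Yes — sigma and alpha are d-separated given {delta, tau}.

3 paths connect sigma and alpha; each must be blocked for d-separation to hold:
Path 1: sigma → phi ← gamma ← alpha
  phi is a collider here and neither phi nor any of its descendants is conditioned on, so the collider stays closed — the path is blocked at phi.
Path 2: sigma → phi ← kappa → alpha
  phi is a collider here and neither phi nor any of its descendants is conditioned on, so the collider stays closed — the path is blocked at phi.
Path 3: sigma ← delta ← tau → alpha
  delta is a chain here and delta is conditioned on, so the path is blocked at delta.
All paths are blocked; sigma ⊥ alpha | {delta, tau} holds.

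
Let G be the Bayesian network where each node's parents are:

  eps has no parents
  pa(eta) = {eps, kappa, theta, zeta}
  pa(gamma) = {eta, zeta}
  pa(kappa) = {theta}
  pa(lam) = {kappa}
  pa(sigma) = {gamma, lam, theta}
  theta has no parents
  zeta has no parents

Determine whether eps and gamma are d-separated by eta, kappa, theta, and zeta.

Yes

6 paths connect eps and gamma; each must be blocked for d-separation to hold:
Path 1: eps → eta ← theta → kappa → lam → sigma ← gamma
  theta is a fork here and theta is conditioned on, so the path is blocked at theta.
Path 2: eps → eta ← theta → sigma ← gamma
  theta is a fork here and theta is conditioned on, so the path is blocked at theta.
Path 3: eps → eta ← kappa ← theta → sigma ← gamma
  kappa is a chain here and kappa is conditioned on, so the path is blocked at kappa.
Path 4: eps → eta ← kappa → lam → sigma ← gamma
  kappa is a fork here and kappa is conditioned on, so the path is blocked at kappa.
Path 5: eps → eta → gamma
  eta is a chain here and eta is conditioned on, so the path is blocked at eta.
Path 6: eps → eta ← zeta → gamma
  zeta is a fork here and zeta is conditioned on, so the path is blocked at zeta.
Since every path is blocked, d-separation holds.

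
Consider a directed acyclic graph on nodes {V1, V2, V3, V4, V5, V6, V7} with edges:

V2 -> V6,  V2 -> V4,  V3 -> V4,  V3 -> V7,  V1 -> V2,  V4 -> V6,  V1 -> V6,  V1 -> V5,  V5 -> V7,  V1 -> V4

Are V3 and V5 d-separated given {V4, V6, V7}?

No

6 paths connect V3 and V5; each must be blocked for d-separation to hold:
Path 1: V3 → V7 ← V5
  V7 is a collider and V7 is conditioned on, which opens it — no node blocks this path, so it is active.
Path 2: V3 → V4 → V6 ← V2 ← V1 → V5
  V4 is a chain here and V4 is conditioned on, so the path is blocked at V4.
Path 3: V3 → V4 → V6 ← V1 → V5
  V4 is a chain here and V4 is conditioned on, so the path is blocked at V4.
Path 4: V3 → V4 ← V2 → V6 ← V1 → V5
  V4 is a collider and V4 is conditioned on, which opens it; V2 is a fork and V2 is not conditioned on; V6 is a collider and V6 is conditioned on, which opens it; V1 is a fork and V1 is not conditioned on — no node blocks this path, so it is active.
Path 5: V3 → V4 ← V2 ← V1 → V5
  V4 is a collider and V4 is conditioned on, which opens it; V2 is a chain and V2 is not conditioned on; V1 is a fork and V1 is not conditioned on — no node blocks this path, so it is active.
Path 6: V3 → V4 ← V1 → V5
  V4 is a collider and V4 is conditioned on, which opens it; V1 is a fork and V1 is not conditioned on — no node blocks this path, so it is active.
Since the path V3 → V7 ← V5 is active, V3 and V5 are not d-separated given {V4, V6, V7}.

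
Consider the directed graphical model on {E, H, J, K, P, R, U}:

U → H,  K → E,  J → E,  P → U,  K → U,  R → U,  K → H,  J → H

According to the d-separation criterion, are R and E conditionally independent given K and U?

4 paths connect R and E; each must be blocked for d-separation to hold:
Path 1: R → U ← K → H ← J → E
  K is a fork here and K is conditioned on, so the path is blocked at K.
Path 2: R → U ← K → E
  K is a fork here and K is conditioned on, so the path is blocked at K.
Path 3: R → U → H ← K → E
  U is a chain here and U is conditioned on, so the path is blocked at U.
Path 4: R → U → H ← J → E
  U is a chain here and U is conditioned on, so the path is blocked at U.
All paths are blocked; R ⊥ E | {K, U} holds.

Yes — R and E are d-separated given {K, U}.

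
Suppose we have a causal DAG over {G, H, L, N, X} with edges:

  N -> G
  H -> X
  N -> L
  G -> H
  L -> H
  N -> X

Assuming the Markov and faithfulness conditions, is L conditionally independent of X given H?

No — L and X are not d-separated given {H}.

4 paths connect L and X; each must be blocked for d-separation to hold:
  1. L → H → X — H:chain[blocks] ⇒ blocked
  2. L → H ← G ← N → X — H:collider[open]; G:chain[open]; N:fork[open] ⇒ active
  3. L ← N → X — N:fork[open] ⇒ active
  4. L ← N → G → H → X — N:fork[open]; G:chain[open]; H:chain[blocks] ⇒ blocked
Since the path L → H ← G ← N → X is active, L and X are not d-separated given {H}.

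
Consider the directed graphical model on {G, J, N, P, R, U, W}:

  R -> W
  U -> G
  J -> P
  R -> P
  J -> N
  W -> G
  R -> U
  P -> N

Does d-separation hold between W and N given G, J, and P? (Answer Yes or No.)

There are 4 undirected paths between W and N; checking each against the conditioning set {G, J, P}:
Path 1: W → G ← U ← R → P ← J → N
  J is a fork here and J is conditioned on, so the path is blocked at J.
Path 2: W → G ← U ← R → P → N
  P is a chain here and P is conditioned on, so the path is blocked at P.
Path 3: W ← R → P ← J → N
  J is a fork here and J is conditioned on, so the path is blocked at J.
Path 4: W ← R → P → N
  P is a chain here and P is conditioned on, so the path is blocked at P.
Every path is blocked, so W and N are d-separated given {G, J, P}.

Yes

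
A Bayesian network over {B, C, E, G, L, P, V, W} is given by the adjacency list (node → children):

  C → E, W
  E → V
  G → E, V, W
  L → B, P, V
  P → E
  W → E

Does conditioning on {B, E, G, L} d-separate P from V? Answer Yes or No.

Yes

We examine all 5 paths between P and V:
Path 1: P → E → V
  E is a chain here and E is conditioned on, so the path is blocked at E.
Path 2: P → E ← G → V
  G is a fork here and G is conditioned on, so the path is blocked at G.
Path 3: P → E ← C → W ← G → V
  G is a fork here and G is conditioned on, so the path is blocked at G.
Path 4: P → E ← W ← G → V
  G is a fork here and G is conditioned on, so the path is blocked at G.
Path 5: P ← L → V
  L is a fork here and L is conditioned on, so the path is blocked at L.
All paths are blocked; P ⊥ V | {B, E, G, L} holds.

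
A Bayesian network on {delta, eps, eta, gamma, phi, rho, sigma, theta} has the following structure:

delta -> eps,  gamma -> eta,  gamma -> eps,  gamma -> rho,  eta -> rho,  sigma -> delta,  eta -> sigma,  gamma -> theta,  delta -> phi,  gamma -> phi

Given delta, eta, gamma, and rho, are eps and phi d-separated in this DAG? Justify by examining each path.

Yes

There are 6 undirected paths between eps and phi; checking each against the conditioning set {delta, eta, gamma, rho}:
  1. eps ← gamma → eta → sigma → delta → phi — gamma:fork[blocks]; eta:chain[blocks]; sigma:chain[open]; delta:chain[blocks] ⇒ blocked
  2. eps ← gamma → rho ← eta → sigma → delta → phi — gamma:fork[blocks]; rho:collider[open]; eta:fork[blocks]; sigma:chain[open]; delta:chain[blocks] ⇒ blocked
  3. eps ← gamma → phi — gamma:fork[blocks] ⇒ blocked
  4. eps ← delta ← sigma ← eta → rho ← gamma → phi — delta:chain[blocks]; sigma:chain[open]; eta:fork[blocks]; rho:collider[open]; gamma:fork[blocks] ⇒ blocked
  5. eps ← delta ← sigma ← eta ← gamma → phi — delta:chain[blocks]; sigma:chain[open]; eta:chain[blocks]; gamma:fork[blocks] ⇒ blocked
  6. eps ← delta → phi — delta:fork[blocks] ⇒ blocked
Since every path is blocked, d-separation holds.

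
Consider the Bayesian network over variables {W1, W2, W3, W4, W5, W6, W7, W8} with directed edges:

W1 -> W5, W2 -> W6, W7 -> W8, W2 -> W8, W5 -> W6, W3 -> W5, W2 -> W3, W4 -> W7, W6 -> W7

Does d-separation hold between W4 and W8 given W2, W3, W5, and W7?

Enumerating the 3 paths from W4 to W8 and testing each for blocking by {W2, W3, W5, W7}:
Path 1: W4 → W7 → W8
  W7 is a chain here and W7 is conditioned on, so the path is blocked at W7.
Path 2: W4 → W7 ← W6 ← W2 → W8
  W2 is a fork here and W2 is conditioned on, so the path is blocked at W2.
Path 3: W4 → W7 ← W6 ← W5 ← W3 ← W2 → W8
  W5 is a chain here and W5 is conditioned on, so the path is blocked at W5.
All paths are blocked; W4 ⊥ W8 | {W2, W3, W5, W7} holds.

Yes — W4 and W8 are d-separated given {W2, W3, W5, W7}.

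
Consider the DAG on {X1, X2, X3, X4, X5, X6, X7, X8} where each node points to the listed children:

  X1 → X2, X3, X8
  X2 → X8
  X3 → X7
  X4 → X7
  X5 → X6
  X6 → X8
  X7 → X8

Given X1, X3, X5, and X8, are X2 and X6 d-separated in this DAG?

We examine all 3 paths between X2 and X6:
  1. X2 → X8 ← X6 — X8:collider[open] ⇒ active
  2. X2 ← X1 → X8 ← X6 — X1:fork[blocks]; X8:collider[open] ⇒ blocked
  3. X2 ← X1 → X3 → X7 → X8 ← X6 — X1:fork[blocks]; X3:chain[blocks]; X7:chain[open]; X8:collider[open] ⇒ blocked
At least one path is unblocked, so d-separation fails.

No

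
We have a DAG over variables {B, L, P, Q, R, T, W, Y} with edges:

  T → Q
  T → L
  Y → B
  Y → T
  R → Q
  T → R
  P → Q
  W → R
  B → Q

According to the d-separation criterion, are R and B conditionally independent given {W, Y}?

There are 4 undirected paths between R and B; checking each against the conditioning set {W, Y}:
Path 1: R ← T ← Y → B
  Y is a fork here and Y is conditioned on, so the path is blocked at Y.
Path 2: R ← T → Q ← B
  Q is a collider here and neither Q nor any of its descendants is conditioned on, so the collider stays closed — the path is blocked at Q.
Path 3: R → Q ← T ← Y → B
  Q is a collider here and neither Q nor any of its descendants is conditioned on, so the collider stays closed — the path is blocked at Q.
Path 4: R → Q ← B
  Q is a collider here and neither Q nor any of its descendants is conditioned on, so the collider stays closed — the path is blocked at Q.
Every path is blocked, so R and B are d-separated given {W, Y}.

Yes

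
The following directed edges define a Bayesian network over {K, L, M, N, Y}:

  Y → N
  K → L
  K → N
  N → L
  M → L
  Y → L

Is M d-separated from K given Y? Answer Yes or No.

Yes

Enumerating the 3 paths from M to K and testing each for blocking by {Y}:
Path 1: M → L ← N ← K
  L is a collider here and neither L nor any of its descendants is conditioned on, so the collider stays closed — the path is blocked at L.
Path 2: M → L ← Y → N ← K
  L is a collider here and neither L nor any of its descendants is conditioned on, so the collider stays closed — the path is blocked at L.
Path 3: M → L ← K
  L is a collider here and neither L nor any of its descendants is conditioned on, so the collider stays closed — the path is blocked at L.
Since every path is blocked, d-separation holds.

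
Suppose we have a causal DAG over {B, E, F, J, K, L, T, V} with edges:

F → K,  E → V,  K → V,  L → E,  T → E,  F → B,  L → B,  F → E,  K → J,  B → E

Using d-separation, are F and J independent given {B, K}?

Yes — F and J are d-separated given {B, K}.

Enumerating the 4 paths from F to J and testing each for blocking by {B, K}:
Path 1: F → E → V ← K → J
  V is a collider here and neither V nor any of its descendants is conditioned on, so the collider stays closed — the path is blocked at V.
Path 2: F → K → J
  K is a chain here and K is conditioned on, so the path is blocked at K.
Path 3: F → B → E → V ← K → J
  B is a chain here and B is conditioned on, so the path is blocked at B.
Path 4: F → B ← L → E → V ← K → J
  V is a collider here and neither V nor any of its descendants is conditioned on, so the collider stays closed — the path is blocked at V.
All paths are blocked; F ⊥ J | {B, K} holds.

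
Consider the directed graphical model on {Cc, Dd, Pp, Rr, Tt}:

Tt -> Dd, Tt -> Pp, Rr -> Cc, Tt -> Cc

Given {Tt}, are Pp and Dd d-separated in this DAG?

Only one path connects Pp and Dd:
Path 1: Pp ← Tt → Dd
  Tt is a fork here and Tt is conditioned on, so the path is blocked at Tt.
Every path is blocked, so Pp and Dd are d-separated given {Tt}.

Yes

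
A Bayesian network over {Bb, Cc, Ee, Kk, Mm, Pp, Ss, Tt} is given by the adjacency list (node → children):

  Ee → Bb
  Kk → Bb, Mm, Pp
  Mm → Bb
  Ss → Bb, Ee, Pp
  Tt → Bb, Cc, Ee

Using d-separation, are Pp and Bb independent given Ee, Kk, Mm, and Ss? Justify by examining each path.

Yes

We examine all 5 paths between Pp and Bb:
Path 1: Pp ← Kk → Mm → Bb
  Kk is a fork here and Kk is conditioned on, so the path is blocked at Kk.
Path 2: Pp ← Kk → Bb
  Kk is a fork here and Kk is conditioned on, so the path is blocked at Kk.
Path 3: Pp ← Ss → Bb
  Ss is a fork here and Ss is conditioned on, so the path is blocked at Ss.
Path 4: Pp ← Ss → Ee → Bb
  Ss is a fork here and Ss is conditioned on, so the path is blocked at Ss.
Path 5: Pp ← Ss → Ee ← Tt → Bb
  Ss is a fork here and Ss is conditioned on, so the path is blocked at Ss.
Since every path is blocked, d-separation holds.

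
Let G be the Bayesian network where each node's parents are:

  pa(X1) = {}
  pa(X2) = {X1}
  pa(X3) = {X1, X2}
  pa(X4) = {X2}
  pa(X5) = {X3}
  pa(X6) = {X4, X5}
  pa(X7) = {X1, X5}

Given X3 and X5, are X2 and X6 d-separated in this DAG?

No

There are 5 undirected paths between X2 and X6; checking each against the conditioning set {X3, X5}:
Path 1: X2 → X3 → X5 → X6
  X3 is a chain here and X3 is conditioned on, so the path is blocked at X3.
Path 2: X2 → X3 ← X1 → X7 ← X5 → X6
  X7 is a collider here and neither X7 nor any of its descendants is conditioned on, so the collider stays closed — the path is blocked at X7.
Path 3: X2 ← X1 → X3 → X5 → X6
  X3 is a chain here and X3 is conditioned on, so the path is blocked at X3.
Path 4: X2 ← X1 → X7 ← X5 → X6
  X7 is a collider here and neither X7 nor any of its descendants is conditioned on, so the collider stays closed — the path is blocked at X7.
Path 5: X2 → X4 → X6
  X4 is a chain and X4 is not conditioned on — no node blocks this path, so it is active.
Since the path X2 → X4 → X6 is active, X2 and X6 are not d-separated given {X3, X5}.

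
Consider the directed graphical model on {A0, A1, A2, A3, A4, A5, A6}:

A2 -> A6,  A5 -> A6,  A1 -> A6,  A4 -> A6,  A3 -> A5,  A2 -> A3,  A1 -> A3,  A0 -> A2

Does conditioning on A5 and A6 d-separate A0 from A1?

4 paths connect A0 and A1; each must be blocked for d-separation to hold:
Path 1: A0 → A2 → A6 ← A1
  A2 is a chain and A2 is not conditioned on; A6 is a collider and A6 is conditioned on, which opens it — no node blocks this path, so it is active.
Path 2: A0 → A2 → A6 ← A5 ← A3 ← A1
  A5 is a chain here and A5 is conditioned on, so the path is blocked at A5.
Path 3: A0 → A2 → A3 ← A1
  A2 is a chain and A2 is not conditioned on; A3 is a collider and its descendant A5 is conditioned on, which opens it — no node blocks this path, so it is active.
Path 4: A0 → A2 → A3 → A5 → A6 ← A1
  A5 is a chain here and A5 is conditioned on, so the path is blocked at A5.
Since the path A0 → A2 → A6 ← A1 is active, A0 and A1 are not d-separated given {A5, A6}.

No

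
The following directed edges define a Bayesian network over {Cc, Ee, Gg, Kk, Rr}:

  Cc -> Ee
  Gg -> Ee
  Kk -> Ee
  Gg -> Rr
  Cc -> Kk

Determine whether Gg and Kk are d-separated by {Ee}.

2 paths connect Gg and Kk; each must be blocked for d-separation to hold:
Path 1: Gg → Ee ← Kk
  Ee is a collider and Ee is conditioned on, which opens it — no node blocks this path, so it is active.
Path 2: Gg → Ee ← Cc → Kk
  Ee is a collider and Ee is conditioned on, which opens it; Cc is a fork and Cc is not conditioned on — no node blocks this path, so it is active.
At least one path is unblocked, so d-separation fails.

No — Gg and Kk are not d-separated given {Ee}.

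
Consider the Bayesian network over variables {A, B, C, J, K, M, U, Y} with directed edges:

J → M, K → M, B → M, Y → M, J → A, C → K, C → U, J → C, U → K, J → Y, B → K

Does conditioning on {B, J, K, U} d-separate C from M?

There are 6 undirected paths between C and M; checking each against the conditioning set {B, J, K, U}:
Path 1: C → K ← B → M
  B is a fork here and B is conditioned on, so the path is blocked at B.
Path 2: C → K → M
  K is a chain here and K is conditioned on, so the path is blocked at K.
Path 3: C ← J → Y → M
  J is a fork here and J is conditioned on, so the path is blocked at J.
Path 4: C ← J → M
  J is a fork here and J is conditioned on, so the path is blocked at J.
Path 5: C → U → K ← B → M
  U is a chain here and U is conditioned on, so the path is blocked at U.
Path 6: C → U → K → M
  U is a chain here and U is conditioned on, so the path is blocked at U.
Every path is blocked, so C and M are d-separated given {B, J, K, U}.

Yes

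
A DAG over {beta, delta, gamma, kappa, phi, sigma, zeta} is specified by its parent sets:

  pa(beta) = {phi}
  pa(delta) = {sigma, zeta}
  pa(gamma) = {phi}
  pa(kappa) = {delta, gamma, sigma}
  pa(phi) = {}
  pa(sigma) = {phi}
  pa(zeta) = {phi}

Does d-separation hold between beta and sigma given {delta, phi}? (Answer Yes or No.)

Yes — beta and sigma are d-separated given {delta, phi}.

Enumerating the 5 paths from beta to sigma and testing each for blocking by {delta, phi}:
Path 1: beta ← phi → sigma
  phi is a fork here and phi is conditioned on, so the path is blocked at phi.
Path 2: beta ← phi → gamma → kappa ← sigma
  phi is a fork here and phi is conditioned on, so the path is blocked at phi.
Path 3: beta ← phi → gamma → kappa ← delta ← sigma
  phi is a fork here and phi is conditioned on, so the path is blocked at phi.
Path 4: beta ← phi → zeta → delta ← sigma
  phi is a fork here and phi is conditioned on, so the path is blocked at phi.
Path 5: beta ← phi → zeta → delta → kappa ← sigma
  phi is a fork here and phi is conditioned on, so the path is blocked at phi.
Every path is blocked, so beta and sigma are d-separated given {delta, phi}.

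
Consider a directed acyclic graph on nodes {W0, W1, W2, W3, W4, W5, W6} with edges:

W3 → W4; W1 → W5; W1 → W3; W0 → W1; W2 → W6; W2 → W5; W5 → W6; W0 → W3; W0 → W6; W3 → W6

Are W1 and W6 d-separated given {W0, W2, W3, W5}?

Yes

There are 6 undirected paths between W1 and W6; checking each against the conditioning set {W0, W2, W3, W5}:
Path 1: W1 ← W0 → W6
  W0 is a fork here and W0 is conditioned on, so the path is blocked at W0.
Path 2: W1 ← W0 → W3 → W6
  W0 is a fork here and W0 is conditioned on, so the path is blocked at W0.
Path 3: W1 → W5 ← W2 → W6
  W2 is a fork here and W2 is conditioned on, so the path is blocked at W2.
Path 4: W1 → W5 → W6
  W5 is a chain here and W5 is conditioned on, so the path is blocked at W5.
Path 5: W1 → W3 ← W0 → W6
  W0 is a fork here and W0 is conditioned on, so the path is blocked at W0.
Path 6: W1 → W3 → W6
  W3 is a chain here and W3 is conditioned on, so the path is blocked at W3.
All paths are blocked; W1 ⊥ W6 | {W0, W2, W3, W5} holds.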